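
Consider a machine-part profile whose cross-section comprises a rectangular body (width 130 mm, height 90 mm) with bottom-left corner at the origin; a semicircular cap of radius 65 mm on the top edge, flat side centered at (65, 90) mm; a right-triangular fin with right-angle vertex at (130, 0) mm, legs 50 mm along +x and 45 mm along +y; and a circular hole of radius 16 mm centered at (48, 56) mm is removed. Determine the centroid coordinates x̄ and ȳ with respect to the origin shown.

rectangular body: A = 130 × 90 = 11700.00, centroid at (65.00, 45.00).
semicircular top: A = ½π·65² = 6636.61, centroid at (65.00, 117.59).
triangular fin: A = ½·50·45 = 1125.00, centroid at (146.67, 15.00).
hole: A = −π·16² = -804.25, centroid at (48.00, 56.00).
ΣA = 18657.37 mm²
ΣAx̄ = (11700.00)(65.00) + (6636.61)(65.00) + (1125.00)(146.67) + (-804.25)(48.00) = 1318276.05 mm³
ΣAȳ = (11700.00)(45.00) + (6636.61)(117.59) + (1125.00)(15.00) + (-804.25)(56.00) = 1278715.76 mm³
x̄ = 1318276.05 / 18657.37 = 70.66 mm
ȳ = 1278715.76 / 18657.37 = 68.54 mm

x̄ = 70.66 mm, ȳ = 68.54 mm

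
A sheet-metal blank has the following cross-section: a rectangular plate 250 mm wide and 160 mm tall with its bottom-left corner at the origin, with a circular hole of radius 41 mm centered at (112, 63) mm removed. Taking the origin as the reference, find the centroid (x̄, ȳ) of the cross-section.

plate: A = 250 × 160 = 40000.00, centroid at (125.00, 80.00).
hole: A = −π·41² = -5281.02, centroid at (112.00, 63.00).
ΣA = 34718.98 mm²
ΣAx̄ = (40000.00)(125.00) + (-5281.02)(112.00) = 4408526.07 mm³
ΣAȳ = (40000.00)(80.00) + (-5281.02)(63.00) = 2867295.91 mm³
x̄ = 4408526.07 / 34718.98 = 126.98 mm
ȳ = 2867295.91 / 34718.98 = 82.59 mm

x̄ = 126.98 mm, ȳ = 82.59 mm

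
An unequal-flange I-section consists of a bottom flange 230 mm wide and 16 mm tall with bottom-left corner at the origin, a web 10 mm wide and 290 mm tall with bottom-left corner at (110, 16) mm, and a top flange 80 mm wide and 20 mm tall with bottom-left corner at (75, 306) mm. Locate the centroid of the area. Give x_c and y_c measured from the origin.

x_c = 115.00 mm, y_c = 122.49 mm

bottom flange: A = 230 × 16 = 3680.00, centroid at (115.00, 8.00).
web: A = 10 × 290 = 2900.00, centroid at (115.00, 161.00).
top flange: A = 80 × 20 = 1600.00, centroid at (115.00, 316.00).
ΣA = 8180.00 mm², ΣAx_c = 940700.00 mm³, ΣAy_c = 1001940.00 mm³.
x_c = 940700.00/8180.00 = 115.00 mm; y_c = 1001940.00/8180.00 = 122.49 mm.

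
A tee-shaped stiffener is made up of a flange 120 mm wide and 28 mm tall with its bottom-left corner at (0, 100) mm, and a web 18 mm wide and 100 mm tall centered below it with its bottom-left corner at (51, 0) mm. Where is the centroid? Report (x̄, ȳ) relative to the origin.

web: A = 18 × 100 = 1800.00, centroid at (60.00, 50.00).
flange: A = 120 × 28 = 3360.00, centroid at (60.00, 114.00).
ΣA = 5160.00 mm²
ΣAx̄ = (1800.00)(60.00) + (3360.00)(60.00) = 309600.00 mm³
ΣAȳ = (1800.00)(50.00) + (3360.00)(114.00) = 473040.00 mm³
x̄ = 309600.00 / 5160.00 = 60.00 mm
ȳ = 473040.00 / 5160.00 = 91.67 mm

x̄ = 60.00 mm, ȳ = 91.67 mm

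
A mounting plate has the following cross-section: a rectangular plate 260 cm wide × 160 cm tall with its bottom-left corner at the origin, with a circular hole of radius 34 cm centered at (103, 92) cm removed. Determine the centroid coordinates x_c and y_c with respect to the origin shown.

plate: A = 260 × 160 = 41600.00, centroid at (130.00, 80.00).
hole: A = −π·34² = -3631.68, centroid at (103.00, 92.00).
ΣA = 37968.32 cm², ΣAx_c = 5033936.85 cm³, ΣAy_c = 2993885.34 cm³.
x_c = 5033936.85/37968.32 = 132.58 cm; y_c = 2993885.34/37968.32 = 78.85 cm.

x_c = 132.58 cm, y_c = 78.85 cm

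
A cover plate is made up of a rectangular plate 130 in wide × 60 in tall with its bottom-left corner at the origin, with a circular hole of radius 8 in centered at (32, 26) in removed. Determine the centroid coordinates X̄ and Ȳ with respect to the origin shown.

X̄ = 65.87 in, Ȳ = 30.11 in

plate: A = 130 × 60 = 7800.00, centroid at (65.00, 30.00).
hole: A = −π·8² = -201.06, centroid at (32.00, 26.00).
ΣA = 7598.94 in²
ΣAX̄ = (7800.00)(65.00) + (-201.06)(32.00) = 500566.02 in³
ΣAȲ = (7800.00)(30.00) + (-201.06)(26.00) = 228772.39 in³
X̄ = 500566.02 / 7598.94 = 65.87 in
Ȳ = 228772.39 / 7598.94 = 30.11 in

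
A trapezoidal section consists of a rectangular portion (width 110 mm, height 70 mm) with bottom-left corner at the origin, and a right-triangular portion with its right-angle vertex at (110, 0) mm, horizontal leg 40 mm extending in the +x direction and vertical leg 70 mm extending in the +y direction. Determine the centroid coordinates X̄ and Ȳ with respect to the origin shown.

Part | A | x̄ᵢ | ȳᵢ | A·x̄ᵢ | A·ȳᵢ
rectangular portion | 7700.00 | 55.00 | 35.00 | 423500.00 | 269500.00
triangular portion | 1400.00 | 123.33 | 23.33 | 172666.67 | 32666.67
Σ | 9100.00 |  |  | 596166.67 | 302166.67
X̄ = 596166.67 / 9100.00 = 65.51 mm
Ȳ = 302166.67 / 9100.00 = 33.21 mm

X̄ = 65.51 mm, Ȳ = 33.21 mm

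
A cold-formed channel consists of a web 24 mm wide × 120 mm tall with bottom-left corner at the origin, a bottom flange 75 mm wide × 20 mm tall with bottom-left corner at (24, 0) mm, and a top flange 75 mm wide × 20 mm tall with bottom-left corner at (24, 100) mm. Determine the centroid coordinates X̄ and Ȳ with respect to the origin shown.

web: A = 24 × 120 = 2880.00, centroid at (12.00, 60.00).
bottom flange: A = 75 × 20 = 1500.00, centroid at (61.50, 10.00).
top flange: A = 75 × 20 = 1500.00, centroid at (61.50, 110.00).
ΣA = 5880.00 mm²
ΣAX̄ = (2880.00)(12.00) + (1500.00)(61.50) + (1500.00)(61.50) = 219060.00 mm³
ΣAȲ = (2880.00)(60.00) + (1500.00)(10.00) + (1500.00)(110.00) = 352800.00 mm³
X̄ = 219060.00 / 5880.00 = 37.26 mm
Ȳ = 352800.00 / 5880.00 = 60.00 mm

X̄ = 37.26 mm, Ȳ = 60.00 mm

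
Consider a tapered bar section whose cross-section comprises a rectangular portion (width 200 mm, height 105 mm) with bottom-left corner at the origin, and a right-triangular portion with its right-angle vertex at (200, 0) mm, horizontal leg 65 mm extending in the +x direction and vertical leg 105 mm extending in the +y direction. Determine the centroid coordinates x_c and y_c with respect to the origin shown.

x_c = 117.01 mm, y_c = 50.05 mm

rectangular portion: A = 200 × 105 = 21000.00, centroid at (100.00, 52.50).
triangular portion: A = ½·65·105 = 3412.50, centroid at (221.67, 35.00).
ΣA = 24412.50 mm²
ΣAx_c = (21000.00)(100.00) + (3412.50)(221.67) = 2856437.50 mm³
ΣAy_c = (21000.00)(52.50) + (3412.50)(35.00) = 1221937.50 mm³
x_c = 2856437.50 / 24412.50 = 117.01 mm
y_c = 1221937.50 / 24412.50 = 50.05 mm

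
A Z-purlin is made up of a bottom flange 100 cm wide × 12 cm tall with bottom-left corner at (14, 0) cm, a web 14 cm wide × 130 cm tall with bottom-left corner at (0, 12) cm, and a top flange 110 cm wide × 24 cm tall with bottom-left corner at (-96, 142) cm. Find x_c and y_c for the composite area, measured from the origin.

bottom flange: A = 100 × 12 = 1200.00, centroid at (64.00, 6.00).
web: A = 14 × 130 = 1820.00, centroid at (7.00, 77.00).
top flange: A = 110 × 24 = 2640.00, centroid at (-41.00, 154.00).
ΣA = 5660.00 cm²
ΣAx_c = (1200.00)(64.00) + (1820.00)(7.00) + (2640.00)(-41.00) = -18700.00 cm³
ΣAy_c = (1200.00)(6.00) + (1820.00)(77.00) + (2640.00)(154.00) = 553900.00 cm³
x_c = -18700.00 / 5660.00 = -3.30 cm
y_c = 553900.00 / 5660.00 = 97.86 cm

x_c = -3.30 cm, y_c = 97.86 cm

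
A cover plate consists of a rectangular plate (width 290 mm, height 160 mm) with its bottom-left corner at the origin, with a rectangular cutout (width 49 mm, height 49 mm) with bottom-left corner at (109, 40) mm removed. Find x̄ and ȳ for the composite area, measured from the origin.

x̄ = 145.63 mm, ȳ = 80.85 mm

plate: A = 290 × 160 = 46400.00, centroid at (145.00, 80.00).
hole: A = −(49 × 49) = -2401.00, centroid at (133.50, 64.50).
ΣA = 43999.00 mm²
ΣAx̄ = (46400.00)(145.00) + (-2401.00)(133.50) = 6407466.50 mm³
ΣAȳ = (46400.00)(80.00) + (-2401.00)(64.50) = 3557135.50 mm³
x̄ = 6407466.50 / 43999.00 = 145.63 mm
ȳ = 3557135.50 / 43999.00 = 80.85 mm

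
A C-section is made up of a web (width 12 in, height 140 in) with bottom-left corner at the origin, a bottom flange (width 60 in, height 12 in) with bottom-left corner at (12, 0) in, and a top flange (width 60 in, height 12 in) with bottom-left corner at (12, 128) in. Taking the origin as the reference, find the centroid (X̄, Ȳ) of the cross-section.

web: A = 12 × 140 = 1680.00, centroid at (6.00, 70.00).
bottom flange: A = 60 × 12 = 720.00, centroid at (42.00, 6.00).
top flange: A = 60 × 12 = 720.00, centroid at (42.00, 134.00).
ΣA = 3120.00 in², ΣAX̄ = 70560.00 in³, ΣAȲ = 218400.00 in³.
X̄ = 70560.00/3120.00 = 22.62 in; Ȳ = 218400.00/3120.00 = 70.00 in.

X̄ = 22.62 in, Ȳ = 70.00 in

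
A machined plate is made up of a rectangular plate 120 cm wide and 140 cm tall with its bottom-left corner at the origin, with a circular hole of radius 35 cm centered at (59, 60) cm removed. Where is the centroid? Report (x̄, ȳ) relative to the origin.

plate: A = 120 × 140 = 16800.00, centroid at (60.00, 70.00).
hole: A = −π·35² = -3848.45, centroid at (59.00, 60.00).
ΣA = 12951.55 cm², ΣAx̄ = 780941.39 cm³, ΣAȳ = 945092.94 cm³.
x̄ = 780941.39/12951.55 = 60.30 cm; ȳ = 945092.94/12951.55 = 72.97 cm.

x̄ = 60.30 cm, ȳ = 72.97 cm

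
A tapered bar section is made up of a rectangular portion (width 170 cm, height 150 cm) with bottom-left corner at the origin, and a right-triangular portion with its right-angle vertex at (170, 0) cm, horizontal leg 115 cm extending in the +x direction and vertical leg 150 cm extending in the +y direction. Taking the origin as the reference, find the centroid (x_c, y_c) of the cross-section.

Part | A | x̄ᵢ | ȳᵢ | A·x̄ᵢ | A·ȳᵢ
rectangular portion | 25500.00 | 85.00 | 75.00 | 2167500.00 | 1912500.00
triangular portion | 8625.00 | 208.33 | 50.00 | 1796875.00 | 431250.00
Σ | 34125.00 |  |  | 3964375.00 | 2343750.00
x_c = 3964375.00 / 34125.00 = 116.17 cm
y_c = 2343750.00 / 34125.00 = 68.68 cm

x_c = 116.17 cm, y_c = 68.68 cm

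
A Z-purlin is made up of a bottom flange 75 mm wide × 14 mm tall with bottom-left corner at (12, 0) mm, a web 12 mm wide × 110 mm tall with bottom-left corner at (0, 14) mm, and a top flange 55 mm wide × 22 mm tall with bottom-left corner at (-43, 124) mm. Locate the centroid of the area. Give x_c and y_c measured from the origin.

x_c = 11.49 mm, y_c = 73.12 mm

Part | A | x̄ᵢ | ȳᵢ | A·x̄ᵢ | A·ȳᵢ
bottom flange | 1050.00 | 49.50 | 7.00 | 51975.00 | 7350.00
web | 1320.00 | 6.00 | 69.00 | 7920.00 | 91080.00
top flange | 1210.00 | -15.50 | 135.00 | -18755.00 | 163350.00
Σ | 3580.00 |  |  | 41140.00 | 261780.00
x_c = 41140.00 / 3580.00 = 11.49 mm
y_c = 261780.00 / 3580.00 = 73.12 mm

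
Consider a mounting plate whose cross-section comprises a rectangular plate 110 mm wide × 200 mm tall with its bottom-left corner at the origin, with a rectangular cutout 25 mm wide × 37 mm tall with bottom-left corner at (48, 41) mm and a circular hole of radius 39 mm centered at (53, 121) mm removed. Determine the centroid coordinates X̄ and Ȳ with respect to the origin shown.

X̄ = 55.27 mm, Ȳ = 96.14 mm

plate: A = 110 × 200 = 22000.00, centroid at (55.00, 100.00).
hole 1: A = −(25 × 37) = -925.00, centroid at (60.50, 59.50).
hole 2: A = −π·39² = -4778.36, centroid at (53.00, 121.00).
ΣA = 16296.64 mm², ΣAX̄ = 900784.29 mm³, ΣAȲ = 1566780.65 mm³.
X̄ = 900784.29/16296.64 = 55.27 mm; Ȳ = 1566780.65/16296.64 = 96.14 mm.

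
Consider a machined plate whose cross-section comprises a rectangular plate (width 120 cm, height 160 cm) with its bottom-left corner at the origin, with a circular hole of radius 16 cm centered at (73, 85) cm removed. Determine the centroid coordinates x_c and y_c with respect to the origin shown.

Part | A | x̄ᵢ | ȳᵢ | A·x̄ᵢ | A·ȳᵢ
plate | 19200.00 | 60.00 | 80.00 | 1152000.00 | 1536000.00
hole | -804.25 | 73.00 | 85.00 | -58710.08 | -68361.06
Σ | 18395.75 |  |  | 1093289.92 | 1467638.94
x_c = 1093289.92 / 18395.75 = 59.43 cm
y_c = 1467638.94 / 18395.75 = 79.78 cm

x_c = 59.43 cm, y_c = 79.78 cm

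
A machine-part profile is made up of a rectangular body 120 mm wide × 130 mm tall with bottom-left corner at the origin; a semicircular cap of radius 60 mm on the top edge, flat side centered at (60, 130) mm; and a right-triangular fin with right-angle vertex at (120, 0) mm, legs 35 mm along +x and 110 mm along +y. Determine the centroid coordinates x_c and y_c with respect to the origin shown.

x_c = 65.95 mm, y_c = 84.72 mm

Part | A | x̄ᵢ | ȳᵢ | A·x̄ᵢ | A·ȳᵢ
rectangular body | 15600.00 | 60.00 | 65.00 | 936000.00 | 1014000.00
semicircular top | 5654.87 | 60.00 | 155.46 | 339292.01 | 879132.68
triangular fin | 1925.00 | 131.67 | 36.67 | 253458.33 | 70583.33
Σ | 23179.87 |  |  | 1528750.34 | 1963716.01
x_c = 1528750.34 / 23179.87 = 65.95 mm
y_c = 1963716.01 / 23179.87 = 84.72 mm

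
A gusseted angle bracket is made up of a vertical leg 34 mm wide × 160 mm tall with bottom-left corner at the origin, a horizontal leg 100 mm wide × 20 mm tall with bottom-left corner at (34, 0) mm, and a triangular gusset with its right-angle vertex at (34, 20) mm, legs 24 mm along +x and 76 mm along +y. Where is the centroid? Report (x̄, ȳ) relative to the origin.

x̄ = 35.77 mm, ȳ = 59.45 mm

Part | A | x̄ᵢ | ȳᵢ | A·x̄ᵢ | A·ȳᵢ
vertical leg | 5440.00 | 17.00 | 80.00 | 92480.00 | 435200.00
horizontal leg | 2000.00 | 84.00 | 10.00 | 168000.00 | 20000.00
gusset | 912.00 | 42.00 | 45.33 | 38304.00 | 41344.00
Σ | 8352.00 |  |  | 298784.00 | 496544.00
x̄ = 298784.00 / 8352.00 = 35.77 mm
ȳ = 496544.00 / 8352.00 = 59.45 mm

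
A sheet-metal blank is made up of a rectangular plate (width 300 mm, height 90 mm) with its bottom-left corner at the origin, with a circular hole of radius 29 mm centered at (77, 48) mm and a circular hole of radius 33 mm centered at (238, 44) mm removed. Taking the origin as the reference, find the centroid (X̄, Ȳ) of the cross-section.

Part | A | x̄ᵢ | ȳᵢ | A·x̄ᵢ | A·ȳᵢ
plate | 27000.00 | 150.00 | 45.00 | 4050000.00 | 1215000.00
hole 1 | -2642.08 | 77.00 | 48.00 | -203440.12 | -126819.81
hole 2 | -3421.19 | 238.00 | 44.00 | -814244.27 | -150532.55
Σ | 20936.73 |  |  | 3032315.62 | 937647.63
X̄ = 3032315.62 / 20936.73 = 144.83 mm
Ȳ = 937647.63 / 20936.73 = 44.78 mm

X̄ = 144.83 mm, Ȳ = 44.78 mm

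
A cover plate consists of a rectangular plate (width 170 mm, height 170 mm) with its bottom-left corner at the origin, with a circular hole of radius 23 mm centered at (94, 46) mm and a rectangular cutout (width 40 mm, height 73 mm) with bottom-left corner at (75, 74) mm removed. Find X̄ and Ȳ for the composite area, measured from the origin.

plate: A = 170 × 170 = 28900.00, centroid at (85.00, 85.00).
hole 1: A = −π·23² = -1661.90, centroid at (94.00, 46.00).
hole 2: A = −(40 × 73) = -2920.00, centroid at (95.00, 110.50).
ΣA = 24318.10 mm², ΣAX̄ = 2022881.16 mm³, ΣAȲ = 2057392.48 mm³.
X̄ = 2022881.16/24318.10 = 83.18 mm; Ȳ = 2057392.48/24318.10 = 84.60 mm.

X̄ = 83.18 mm, Ȳ = 84.60 mm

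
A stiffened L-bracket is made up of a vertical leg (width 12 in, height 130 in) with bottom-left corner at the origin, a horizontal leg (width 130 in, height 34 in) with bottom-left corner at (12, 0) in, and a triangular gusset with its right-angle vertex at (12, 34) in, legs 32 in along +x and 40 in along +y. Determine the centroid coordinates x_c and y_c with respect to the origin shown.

x_c = 55.02 in, y_c = 31.24 in

vertical leg: A = 12 × 130 = 1560.00, centroid at (6.00, 65.00).
horizontal leg: A = 130 × 34 = 4420.00, centroid at (77.00, 17.00).
gusset: A = ½·32·40 = 640.00, centroid at (22.67, 47.33).
ΣA = 6620.00 in²
ΣAx_c = (1560.00)(6.00) + (4420.00)(77.00) + (640.00)(22.67) = 364206.67 in³
ΣAy_c = (1560.00)(65.00) + (4420.00)(17.00) + (640.00)(47.33) = 206833.33 in³
x_c = 364206.67 / 6620.00 = 55.02 in
y_c = 206833.33 / 6620.00 = 31.24 in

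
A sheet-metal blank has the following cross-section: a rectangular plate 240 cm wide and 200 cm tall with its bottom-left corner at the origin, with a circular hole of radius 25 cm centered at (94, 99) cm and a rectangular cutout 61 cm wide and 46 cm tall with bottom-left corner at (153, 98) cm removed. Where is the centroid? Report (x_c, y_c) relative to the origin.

x_c = 117.06 cm, y_c = 98.68 cm

plate: A = 240 × 200 = 48000.00, centroid at (120.00, 100.00).
hole 1: A = −π·25² = -1963.50, centroid at (94.00, 99.00).
hole 2: A = −(61 × 46) = -2806.00, centroid at (183.50, 121.00).
ΣA = 43230.50 cm², ΣAx_c = 5060530.43 cm³, ΣAy_c = 4266087.95 cm³.
x_c = 5060530.43/43230.50 = 117.06 cm; y_c = 4266087.95/43230.50 = 98.68 cm.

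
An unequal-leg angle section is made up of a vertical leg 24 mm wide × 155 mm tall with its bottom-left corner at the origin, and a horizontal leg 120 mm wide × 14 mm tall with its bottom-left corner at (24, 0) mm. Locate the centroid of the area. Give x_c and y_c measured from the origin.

vertical leg: A = 24 × 155 = 3720.00, centroid at (12.00, 77.50).
horizontal leg: A = 120 × 14 = 1680.00, centroid at (84.00, 7.00).
ΣA = 5400.00 mm²
ΣAx_c = (3720.00)(12.00) + (1680.00)(84.00) = 185760.00 mm³
ΣAy_c = (3720.00)(77.50) + (1680.00)(7.00) = 300060.00 mm³
x_c = 185760.00 / 5400.00 = 34.40 mm
y_c = 300060.00 / 5400.00 = 55.57 mm

x_c = 34.40 mm, y_c = 55.57 mm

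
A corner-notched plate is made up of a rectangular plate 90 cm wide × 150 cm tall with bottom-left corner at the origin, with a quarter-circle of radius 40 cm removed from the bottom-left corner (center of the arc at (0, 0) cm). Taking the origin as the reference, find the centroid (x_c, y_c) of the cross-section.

plate: A = 90 × 150 = 13500.00, centroid at (45.00, 75.00).
removed quarter-circle: A = −¼π·40² = -1256.64, centroid at (16.98, 16.98).
ΣA = 12243.36 cm²
ΣAx_c = (13500.00)(45.00) + (-1256.64)(16.98) = 586166.67 cm³
ΣAy_c = (13500.00)(75.00) + (-1256.64)(16.98) = 991166.67 cm³
x_c = 586166.67 / 12243.36 = 47.88 cm
y_c = 991166.67 / 12243.36 = 80.96 cm

x_c = 47.88 cm, y_c = 80.96 cm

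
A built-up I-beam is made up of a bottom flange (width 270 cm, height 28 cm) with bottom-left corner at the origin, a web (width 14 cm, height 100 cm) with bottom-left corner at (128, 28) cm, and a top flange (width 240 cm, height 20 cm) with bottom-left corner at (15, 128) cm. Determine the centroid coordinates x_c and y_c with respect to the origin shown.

x_c = 135.00 cm, y_c = 63.77 cm

Part | A | x̄ᵢ | ȳᵢ | A·x̄ᵢ | A·ȳᵢ
bottom flange | 7560.00 | 135.00 | 14.00 | 1020600.00 | 105840.00
web | 1400.00 | 135.00 | 78.00 | 189000.00 | 109200.00
top flange | 4800.00 | 135.00 | 138.00 | 648000.00 | 662400.00
Σ | 13760.00 |  |  | 1857600.00 | 877440.00
x_c = 1857600.00 / 13760.00 = 135.00 cm
y_c = 877440.00 / 13760.00 = 63.77 cm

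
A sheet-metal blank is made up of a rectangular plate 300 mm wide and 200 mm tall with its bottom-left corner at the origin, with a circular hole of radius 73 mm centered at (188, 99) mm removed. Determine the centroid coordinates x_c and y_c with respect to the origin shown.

Part | A | x̄ᵢ | ȳᵢ | A·x̄ᵢ | A·ȳᵢ
plate | 60000.00 | 150.00 | 100.00 | 9000000.00 | 6000000.00
hole | -16741.55 | 188.00 | 99.00 | -3147410.88 | -1657413.18
Σ | 43258.45 |  |  | 5852589.12 | 4342586.82
x_c = 5852589.12 / 43258.45 = 135.29 mm
y_c = 4342586.82 / 43258.45 = 100.39 mm

x_c = 135.29 mm, y_c = 100.39 mm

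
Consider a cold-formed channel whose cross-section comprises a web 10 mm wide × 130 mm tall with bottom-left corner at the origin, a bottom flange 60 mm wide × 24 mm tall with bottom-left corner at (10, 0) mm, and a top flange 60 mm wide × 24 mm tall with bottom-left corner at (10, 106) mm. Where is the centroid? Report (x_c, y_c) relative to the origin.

x_c = 29.11 mm, y_c = 65.00 mm

web: A = 10 × 130 = 1300.00, centroid at (5.00, 65.00).
bottom flange: A = 60 × 24 = 1440.00, centroid at (40.00, 12.00).
top flange: A = 60 × 24 = 1440.00, centroid at (40.00, 118.00).
ΣA = 4180.00 mm²
ΣAx_c = (1300.00)(5.00) + (1440.00)(40.00) + (1440.00)(40.00) = 121700.00 mm³
ΣAy_c = (1300.00)(65.00) + (1440.00)(12.00) + (1440.00)(118.00) = 271700.00 mm³
x_c = 121700.00 / 4180.00 = 29.11 mm
y_c = 271700.00 / 4180.00 = 65.00 mm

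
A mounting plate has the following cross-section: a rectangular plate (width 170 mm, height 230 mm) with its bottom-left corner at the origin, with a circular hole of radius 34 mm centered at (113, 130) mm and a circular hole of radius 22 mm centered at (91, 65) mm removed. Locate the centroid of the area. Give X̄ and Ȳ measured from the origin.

X̄ = 81.74 mm, Ȳ = 115.63 mm

Part | A | x̄ᵢ | ȳᵢ | A·x̄ᵢ | A·ȳᵢ
plate | 39100.00 | 85.00 | 115.00 | 3323500.00 | 4496500.00
hole 1 | -3631.68 | 113.00 | 130.00 | -410379.97 | -472118.54
hole 2 | -1520.53 | 91.00 | 65.00 | -138368.31 | -98834.50
Σ | 33947.79 |  |  | 2774751.73 | 3925546.95
X̄ = 2774751.73 / 33947.79 = 81.74 mm
Ȳ = 3925546.95 / 33947.79 = 115.63 mm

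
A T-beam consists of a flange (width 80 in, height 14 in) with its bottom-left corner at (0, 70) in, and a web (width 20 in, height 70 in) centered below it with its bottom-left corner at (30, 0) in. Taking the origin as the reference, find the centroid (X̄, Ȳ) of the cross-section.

web: A = 20 × 70 = 1400.00, centroid at (40.00, 35.00).
flange: A = 80 × 14 = 1120.00, centroid at (40.00, 77.00).
ΣA = 2520.00 in², ΣAX̄ = 100800.00 in³, ΣAȲ = 135240.00 in³.
X̄ = 100800.00/2520.00 = 40.00 in; Ȳ = 135240.00/2520.00 = 53.67 in.

X̄ = 40.00 in, Ȳ = 53.67 in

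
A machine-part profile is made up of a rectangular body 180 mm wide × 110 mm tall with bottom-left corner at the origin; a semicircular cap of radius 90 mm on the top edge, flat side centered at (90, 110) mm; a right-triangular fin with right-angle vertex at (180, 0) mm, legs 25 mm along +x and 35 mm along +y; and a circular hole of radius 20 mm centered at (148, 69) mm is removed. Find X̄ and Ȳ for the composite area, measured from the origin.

rectangular body: A = 180 × 110 = 19800.00, centroid at (90.00, 55.00).
semicircular top: A = ½π·90² = 12723.45, centroid at (90.00, 148.20).
triangular fin: A = ½·25·35 = 437.50, centroid at (188.33, 11.67).
hole: A = −π·20² = -1256.64, centroid at (148.00, 69.00).
ΣA = 31704.31 mm²
ΣAX̄ = (19800.00)(90.00) + (12723.45)(90.00) + (437.50)(188.33) + (-1256.64)(148.00) = 2823524.07 mm³
ΣAȲ = (19800.00)(55.00) + (12723.45)(148.20) + (437.50)(11.67) + (-1256.64)(69.00) = 2892975.74 mm³
X̄ = 2823524.07 / 31704.31 = 89.06 mm
Ȳ = 2892975.74 / 31704.31 = 91.25 mm

X̄ = 89.06 mm, Ȳ = 91.25 mm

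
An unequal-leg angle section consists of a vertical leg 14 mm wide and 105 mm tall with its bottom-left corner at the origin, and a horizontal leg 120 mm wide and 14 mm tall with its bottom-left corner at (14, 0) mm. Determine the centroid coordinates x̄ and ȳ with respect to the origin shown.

vertical leg: A = 14 × 105 = 1470.00, centroid at (7.00, 52.50).
horizontal leg: A = 120 × 14 = 1680.00, centroid at (74.00, 7.00).
ΣA = 3150.00 mm², ΣAx̄ = 134610.00 mm³, ΣAȳ = 88935.00 mm³.
x̄ = 134610.00/3150.00 = 42.73 mm; ȳ = 88935.00/3150.00 = 28.23 mm.

x̄ = 42.73 mm, ȳ = 28.23 mm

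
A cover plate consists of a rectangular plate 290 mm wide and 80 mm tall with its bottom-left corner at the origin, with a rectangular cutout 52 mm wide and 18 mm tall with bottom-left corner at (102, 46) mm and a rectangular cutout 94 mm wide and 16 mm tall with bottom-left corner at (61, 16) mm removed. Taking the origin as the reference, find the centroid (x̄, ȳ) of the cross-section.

x̄ = 148.45 mm, ȳ = 40.48 mm

plate: A = 290 × 80 = 23200.00, centroid at (145.00, 40.00).
hole 1: A = −(52 × 18) = -936.00, centroid at (128.00, 55.00).
hole 2: A = −(94 × 16) = -1504.00, centroid at (108.00, 24.00).
ΣA = 20760.00 mm², ΣAx̄ = 3081760.00 mm³, ΣAȳ = 840424.00 mm³.
x̄ = 3081760.00/20760.00 = 148.45 mm; ȳ = 840424.00/20760.00 = 40.48 mm.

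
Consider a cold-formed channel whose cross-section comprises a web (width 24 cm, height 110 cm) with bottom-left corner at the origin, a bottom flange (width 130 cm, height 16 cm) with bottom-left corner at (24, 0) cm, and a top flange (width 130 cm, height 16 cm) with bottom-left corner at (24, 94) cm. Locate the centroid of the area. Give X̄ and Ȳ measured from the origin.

web: A = 24 × 110 = 2640.00, centroid at (12.00, 55.00).
bottom flange: A = 130 × 16 = 2080.00, centroid at (89.00, 8.00).
top flange: A = 130 × 16 = 2080.00, centroid at (89.00, 102.00).
ΣA = 6800.00 cm²
ΣAX̄ = (2640.00)(12.00) + (2080.00)(89.00) + (2080.00)(89.00) = 401920.00 cm³
ΣAȲ = (2640.00)(55.00) + (2080.00)(8.00) + (2080.00)(102.00) = 374000.00 cm³
X̄ = 401920.00 / 6800.00 = 59.11 cm
Ȳ = 374000.00 / 6800.00 = 55.00 cm

X̄ = 59.11 cm, Ȳ = 55.00 cm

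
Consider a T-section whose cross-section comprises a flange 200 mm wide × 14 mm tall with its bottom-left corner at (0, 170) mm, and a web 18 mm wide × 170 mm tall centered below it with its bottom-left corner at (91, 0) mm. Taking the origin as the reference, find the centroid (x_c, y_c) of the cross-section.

x_c = 100.00 mm, y_c = 128.96 mm

web: A = 18 × 170 = 3060.00, centroid at (100.00, 85.00).
flange: A = 200 × 14 = 2800.00, centroid at (100.00, 177.00).
ΣA = 5860.00 mm², ΣAx_c = 586000.00 mm³, ΣAy_c = 755700.00 mm³.
x_c = 586000.00/5860.00 = 100.00 mm; y_c = 755700.00/5860.00 = 128.96 mm.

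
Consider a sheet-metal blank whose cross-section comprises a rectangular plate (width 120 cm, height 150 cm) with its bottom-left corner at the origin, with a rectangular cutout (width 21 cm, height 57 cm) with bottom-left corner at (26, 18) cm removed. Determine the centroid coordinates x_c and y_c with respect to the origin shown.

x_c = 61.67 cm, y_c = 77.03 cm

Part | A | x̄ᵢ | ȳᵢ | A·x̄ᵢ | A·ȳᵢ
plate | 18000.00 | 60.00 | 75.00 | 1080000.00 | 1350000.00
hole | -1197.00 | 36.50 | 46.50 | -43690.50 | -55660.50
Σ | 16803.00 |  |  | 1036309.50 | 1294339.50
x_c = 1036309.50 / 16803.00 = 61.67 cm
y_c = 1294339.50 / 16803.00 = 77.03 cm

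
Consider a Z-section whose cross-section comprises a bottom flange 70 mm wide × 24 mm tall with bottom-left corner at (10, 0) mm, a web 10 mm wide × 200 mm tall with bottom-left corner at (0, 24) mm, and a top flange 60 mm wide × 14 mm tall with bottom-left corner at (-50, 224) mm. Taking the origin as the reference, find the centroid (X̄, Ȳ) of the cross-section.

X̄ = 15.22 mm, Ȳ = 102.26 mm

Part | A | x̄ᵢ | ȳᵢ | A·x̄ᵢ | A·ȳᵢ
bottom flange | 1680.00 | 45.00 | 12.00 | 75600.00 | 20160.00
web | 2000.00 | 5.00 | 124.00 | 10000.00 | 248000.00
top flange | 840.00 | -20.00 | 231.00 | -16800.00 | 194040.00
Σ | 4520.00 |  |  | 68800.00 | 462200.00
X̄ = 68800.00 / 4520.00 = 15.22 mm
Ȳ = 462200.00 / 4520.00 = 102.26 mm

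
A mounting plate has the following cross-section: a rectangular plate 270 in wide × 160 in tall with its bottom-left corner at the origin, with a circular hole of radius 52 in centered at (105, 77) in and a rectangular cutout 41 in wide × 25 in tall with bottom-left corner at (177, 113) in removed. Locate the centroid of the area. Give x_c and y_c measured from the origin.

x_c = 140.66 in, y_c = 79.37 in

Part | A | x̄ᵢ | ȳᵢ | A·x̄ᵢ | A·ȳᵢ
plate | 43200.00 | 135.00 | 80.00 | 5832000.00 | 3456000.00
hole 1 | -8494.87 | 105.00 | 77.00 | -891960.99 | -654104.72
hole 2 | -1025.00 | 197.50 | 125.50 | -202437.50 | -128637.50
Σ | 33680.13 |  |  | 4737601.51 | 2673257.78
x_c = 4737601.51 / 33680.13 = 140.66 in
y_c = 2673257.78 / 33680.13 = 79.37 in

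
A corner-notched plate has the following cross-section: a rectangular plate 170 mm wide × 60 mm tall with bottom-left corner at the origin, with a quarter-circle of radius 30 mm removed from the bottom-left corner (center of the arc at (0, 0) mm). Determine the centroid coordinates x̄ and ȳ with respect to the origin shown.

plate: A = 170 × 60 = 10200.00, centroid at (85.00, 30.00).
removed quarter-circle: A = −¼π·30² = -706.86, centroid at (12.73, 12.73).
ΣA = 9493.14 mm²
ΣAx̄ = (10200.00)(85.00) + (-706.86)(12.73) = 858000.00 mm³
ΣAȳ = (10200.00)(30.00) + (-706.86)(12.73) = 297000.00 mm³
x̄ = 858000.00 / 9493.14 = 90.38 mm
ȳ = 297000.00 / 9493.14 = 31.29 mm

x̄ = 90.38 mm, ȳ = 31.29 mm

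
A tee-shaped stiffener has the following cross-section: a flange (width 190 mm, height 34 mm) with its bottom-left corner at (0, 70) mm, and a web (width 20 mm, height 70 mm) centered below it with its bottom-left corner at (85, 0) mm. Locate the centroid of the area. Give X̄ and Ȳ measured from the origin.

X̄ = 95.00 mm, Ȳ = 77.74 mm

web: A = 20 × 70 = 1400.00, centroid at (95.00, 35.00).
flange: A = 190 × 34 = 6460.00, centroid at (95.00, 87.00).
ΣA = 7860.00 mm²
ΣAX̄ = (1400.00)(95.00) + (6460.00)(95.00) = 746700.00 mm³
ΣAȲ = (1400.00)(35.00) + (6460.00)(87.00) = 611020.00 mm³
X̄ = 746700.00 / 7860.00 = 95.00 mm
Ȳ = 611020.00 / 7860.00 = 77.74 mm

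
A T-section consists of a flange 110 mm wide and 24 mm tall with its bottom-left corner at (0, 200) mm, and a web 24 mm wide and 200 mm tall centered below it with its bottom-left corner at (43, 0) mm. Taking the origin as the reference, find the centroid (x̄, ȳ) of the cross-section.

x̄ = 55.00 mm, ȳ = 139.74 mm

web: A = 24 × 200 = 4800.00, centroid at (55.00, 100.00).
flange: A = 110 × 24 = 2640.00, centroid at (55.00, 212.00).
ΣA = 7440.00 mm²
ΣAx̄ = (4800.00)(55.00) + (2640.00)(55.00) = 409200.00 mm³
ΣAȳ = (4800.00)(100.00) + (2640.00)(212.00) = 1039680.00 mm³
x̄ = 409200.00 / 7440.00 = 55.00 mm
ȳ = 1039680.00 / 7440.00 = 139.74 mm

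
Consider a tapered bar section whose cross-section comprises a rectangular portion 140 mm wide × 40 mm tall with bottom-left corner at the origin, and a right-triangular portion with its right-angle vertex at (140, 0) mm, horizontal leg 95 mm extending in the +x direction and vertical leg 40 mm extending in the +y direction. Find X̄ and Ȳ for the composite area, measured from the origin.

X̄ = 95.76 mm, Ȳ = 18.31 mm

Part | A | x̄ᵢ | ȳᵢ | A·x̄ᵢ | A·ȳᵢ
rectangular portion | 5600.00 | 70.00 | 20.00 | 392000.00 | 112000.00
triangular portion | 1900.00 | 171.67 | 13.33 | 326166.67 | 25333.33
Σ | 7500.00 |  |  | 718166.67 | 137333.33
X̄ = 718166.67 / 7500.00 = 95.76 mm
Ȳ = 137333.33 / 7500.00 = 18.31 mm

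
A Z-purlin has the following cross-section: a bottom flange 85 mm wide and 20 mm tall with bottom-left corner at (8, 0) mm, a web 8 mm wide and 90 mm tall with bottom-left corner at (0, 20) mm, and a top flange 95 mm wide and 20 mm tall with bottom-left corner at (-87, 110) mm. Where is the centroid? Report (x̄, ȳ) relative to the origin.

x̄ = 3.17 mm, ȳ = 67.55 mm

bottom flange: A = 85 × 20 = 1700.00, centroid at (50.50, 10.00).
web: A = 8 × 90 = 720.00, centroid at (4.00, 65.00).
top flange: A = 95 × 20 = 1900.00, centroid at (-39.50, 120.00).
ΣA = 4320.00 mm²
ΣAx̄ = (1700.00)(50.50) + (720.00)(4.00) + (1900.00)(-39.50) = 13680.00 mm³
ΣAȳ = (1700.00)(10.00) + (720.00)(65.00) + (1900.00)(120.00) = 291800.00 mm³
x̄ = 13680.00 / 4320.00 = 3.17 mm
ȳ = 291800.00 / 4320.00 = 67.55 mm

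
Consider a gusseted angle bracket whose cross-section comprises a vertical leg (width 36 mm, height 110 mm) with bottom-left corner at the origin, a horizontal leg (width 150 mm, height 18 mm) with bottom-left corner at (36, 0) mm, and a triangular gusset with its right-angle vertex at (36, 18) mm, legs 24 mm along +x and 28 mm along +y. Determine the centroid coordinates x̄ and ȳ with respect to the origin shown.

vertical leg: A = 36 × 110 = 3960.00, centroid at (18.00, 55.00).
horizontal leg: A = 150 × 18 = 2700.00, centroid at (111.00, 9.00).
gusset: A = ½·24·28 = 336.00, centroid at (44.00, 27.33).
ΣA = 6996.00 mm²
ΣAx̄ = (3960.00)(18.00) + (2700.00)(111.00) + (336.00)(44.00) = 385764.00 mm³
ΣAȳ = (3960.00)(55.00) + (2700.00)(9.00) + (336.00)(27.33) = 251284.00 mm³
x̄ = 385764.00 / 6996.00 = 55.14 mm
ȳ = 251284.00 / 6996.00 = 35.92 mm

x̄ = 55.14 mm, ȳ = 35.92 mm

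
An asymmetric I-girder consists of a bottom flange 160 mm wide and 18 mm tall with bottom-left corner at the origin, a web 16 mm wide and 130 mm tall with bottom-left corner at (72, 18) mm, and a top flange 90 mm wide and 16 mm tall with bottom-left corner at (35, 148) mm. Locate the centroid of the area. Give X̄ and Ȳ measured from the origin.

bottom flange: A = 160 × 18 = 2880.00, centroid at (80.00, 9.00).
web: A = 16 × 130 = 2080.00, centroid at (80.00, 83.00).
top flange: A = 90 × 16 = 1440.00, centroid at (80.00, 156.00).
ΣA = 6400.00 mm²
ΣAX̄ = (2880.00)(80.00) + (2080.00)(80.00) + (1440.00)(80.00) = 512000.00 mm³
ΣAȲ = (2880.00)(9.00) + (2080.00)(83.00) + (1440.00)(156.00) = 423200.00 mm³
X̄ = 512000.00 / 6400.00 = 80.00 mm
Ȳ = 423200.00 / 6400.00 = 66.12 mm

X̄ = 80.00 mm, Ȳ = 66.12 mm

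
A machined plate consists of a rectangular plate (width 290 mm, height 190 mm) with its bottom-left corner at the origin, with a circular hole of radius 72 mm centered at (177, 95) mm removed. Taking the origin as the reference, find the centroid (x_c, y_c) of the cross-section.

Part | A | x̄ᵢ | ȳᵢ | A·x̄ᵢ | A·ȳᵢ
plate | 55100.00 | 145.00 | 95.00 | 7989500.00 | 5234500.00
hole | -16286.02 | 177.00 | 95.00 | -2882624.89 | -1547171.55
Σ | 38813.98 |  |  | 5106875.11 | 3687328.45
x_c = 5106875.11 / 38813.98 = 131.57 mm
y_c = 3687328.45 / 38813.98 = 95.00 mm

x_c = 131.57 mm, y_c = 95.00 mm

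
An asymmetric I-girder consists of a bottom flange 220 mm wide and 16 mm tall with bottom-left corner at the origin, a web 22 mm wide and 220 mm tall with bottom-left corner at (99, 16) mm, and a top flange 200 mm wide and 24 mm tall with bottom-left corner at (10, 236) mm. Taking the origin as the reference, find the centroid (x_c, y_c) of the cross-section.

x_c = 110.00 mm, y_c = 138.94 mm

bottom flange: A = 220 × 16 = 3520.00, centroid at (110.00, 8.00).
web: A = 22 × 220 = 4840.00, centroid at (110.00, 126.00).
top flange: A = 200 × 24 = 4800.00, centroid at (110.00, 248.00).
ΣA = 13160.00 mm², ΣAx_c = 1447600.00 mm³, ΣAy_c = 1828400.00 mm³.
x_c = 1447600.00/13160.00 = 110.00 mm; y_c = 1828400.00/13160.00 = 138.94 mm.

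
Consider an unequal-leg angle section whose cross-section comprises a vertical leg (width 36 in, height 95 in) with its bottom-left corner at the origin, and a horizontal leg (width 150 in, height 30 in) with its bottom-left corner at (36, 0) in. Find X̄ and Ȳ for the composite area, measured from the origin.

Part | A | x̄ᵢ | ȳᵢ | A·x̄ᵢ | A·ȳᵢ
vertical leg | 3420.00 | 18.00 | 47.50 | 61560.00 | 162450.00
horizontal leg | 4500.00 | 111.00 | 15.00 | 499500.00 | 67500.00
Σ | 7920.00 |  |  | 561060.00 | 229950.00
X̄ = 561060.00 / 7920.00 = 70.84 in
Ȳ = 229950.00 / 7920.00 = 29.03 in

X̄ = 70.84 in, Ȳ = 29.03 in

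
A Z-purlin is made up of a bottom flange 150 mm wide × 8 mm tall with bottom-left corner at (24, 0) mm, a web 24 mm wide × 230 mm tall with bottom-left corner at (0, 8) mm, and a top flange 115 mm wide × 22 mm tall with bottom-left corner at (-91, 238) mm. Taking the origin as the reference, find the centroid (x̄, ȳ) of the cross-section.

bottom flange: A = 150 × 8 = 1200.00, centroid at (99.00, 4.00).
web: A = 24 × 230 = 5520.00, centroid at (12.00, 123.00).
top flange: A = 115 × 22 = 2530.00, centroid at (-33.50, 249.00).
ΣA = 9250.00 mm², ΣAx̄ = 100285.00 mm³, ΣAȳ = 1313730.00 mm³.
x̄ = 100285.00/9250.00 = 10.84 mm; ȳ = 1313730.00/9250.00 = 142.02 mm.

x̄ = 10.84 mm, ȳ = 142.02 mm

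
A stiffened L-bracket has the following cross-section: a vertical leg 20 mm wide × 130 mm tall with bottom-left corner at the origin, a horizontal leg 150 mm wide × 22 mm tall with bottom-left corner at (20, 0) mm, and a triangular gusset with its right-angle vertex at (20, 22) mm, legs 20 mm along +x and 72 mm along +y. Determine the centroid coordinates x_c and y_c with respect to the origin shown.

x_c = 54.18 mm, y_c = 36.02 mm

vertical leg: A = 20 × 130 = 2600.00, centroid at (10.00, 65.00).
horizontal leg: A = 150 × 22 = 3300.00, centroid at (95.00, 11.00).
gusset: A = ½·20·72 = 720.00, centroid at (26.67, 46.00).
ΣA = 6620.00 mm²
ΣAx_c = (2600.00)(10.00) + (3300.00)(95.00) + (720.00)(26.67) = 358700.00 mm³
ΣAy_c = (2600.00)(65.00) + (3300.00)(11.00) + (720.00)(46.00) = 238420.00 mm³
x_c = 358700.00 / 6620.00 = 54.18 mm
y_c = 238420.00 / 6620.00 = 36.02 mm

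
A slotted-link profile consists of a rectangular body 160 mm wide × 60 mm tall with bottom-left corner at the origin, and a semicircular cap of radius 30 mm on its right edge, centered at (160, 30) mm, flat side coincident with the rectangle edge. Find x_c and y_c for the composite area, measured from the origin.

x_c = 91.90 mm, y_c = 30.00 mm

rectangular body: A = 160 × 60 = 9600.00, centroid at (80.00, 30.00).
semicircular end: A = ½π·30² = 1413.72, centroid at (172.73, 30.00).
ΣA = 11013.72 mm², ΣAx_c = 1012194.67 mm³, ΣAy_c = 330411.50 mm³.
x_c = 1012194.67/11013.72 = 91.90 mm; y_c = 330411.50/11013.72 = 30.00 mm.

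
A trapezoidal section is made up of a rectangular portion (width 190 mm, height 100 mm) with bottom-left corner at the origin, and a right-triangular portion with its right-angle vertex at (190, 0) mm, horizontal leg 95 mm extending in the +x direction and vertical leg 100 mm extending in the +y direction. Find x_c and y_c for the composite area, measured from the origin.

rectangular portion: A = 190 × 100 = 19000.00, centroid at (95.00, 50.00).
triangular portion: A = ½·95·100 = 4750.00, centroid at (221.67, 33.33).
ΣA = 23750.00 mm²
ΣAx_c = (19000.00)(95.00) + (4750.00)(221.67) = 2857916.67 mm³
ΣAy_c = (19000.00)(50.00) + (4750.00)(33.33) = 1108333.33 mm³
x_c = 2857916.67 / 23750.00 = 120.33 mm
y_c = 1108333.33 / 23750.00 = 46.67 mm

x_c = 120.33 mm, y_c = 46.67 mm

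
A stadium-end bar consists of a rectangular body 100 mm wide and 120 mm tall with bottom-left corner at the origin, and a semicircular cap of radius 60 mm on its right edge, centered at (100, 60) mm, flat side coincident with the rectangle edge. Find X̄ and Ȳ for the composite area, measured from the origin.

X̄ = 74.17 mm, Ȳ = 60.00 mm

rectangular body: A = 100 × 120 = 12000.00, centroid at (50.00, 60.00).
semicircular end: A = ½π·60² = 5654.87, centroid at (125.46, 60.00).
ΣA = 17654.87 mm², ΣAX̄ = 1309486.68 mm³, ΣAȲ = 1059292.01 mm³.
X̄ = 1309486.68/17654.87 = 74.17 mm; Ȳ = 1059292.01/17654.87 = 60.00 mm.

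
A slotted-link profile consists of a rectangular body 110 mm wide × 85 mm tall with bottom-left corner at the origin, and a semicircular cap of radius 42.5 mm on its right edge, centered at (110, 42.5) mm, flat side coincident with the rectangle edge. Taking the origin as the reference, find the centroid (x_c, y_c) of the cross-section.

x_c = 72.00 mm, y_c = 42.50 mm

Part | A | x̄ᵢ | ȳᵢ | A·x̄ᵢ | A·ȳᵢ
rectangular body | 9350.00 | 55.00 | 42.50 | 514250.00 | 397375.00
semicircular end | 2837.25 | 128.04 | 42.50 | 363274.68 | 120583.16
Σ | 12187.25 |  |  | 877524.68 | 517958.16
x_c = 877524.68 / 12187.25 = 72.00 mm
y_c = 517958.16 / 12187.25 = 42.50 mm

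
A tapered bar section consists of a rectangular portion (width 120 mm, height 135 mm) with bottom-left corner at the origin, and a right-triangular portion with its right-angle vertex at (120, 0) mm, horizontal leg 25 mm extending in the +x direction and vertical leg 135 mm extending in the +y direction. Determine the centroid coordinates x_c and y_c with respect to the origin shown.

x_c = 66.45 mm, y_c = 65.38 mm

rectangular portion: A = 120 × 135 = 16200.00, centroid at (60.00, 67.50).
triangular portion: A = ½·25·135 = 1687.50, centroid at (128.33, 45.00).
ΣA = 17887.50 mm², ΣAx_c = 1188562.50 mm³, ΣAy_c = 1169437.50 mm³.
x_c = 1188562.50/17887.50 = 66.45 mm; y_c = 1169437.50/17887.50 = 65.38 mm.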